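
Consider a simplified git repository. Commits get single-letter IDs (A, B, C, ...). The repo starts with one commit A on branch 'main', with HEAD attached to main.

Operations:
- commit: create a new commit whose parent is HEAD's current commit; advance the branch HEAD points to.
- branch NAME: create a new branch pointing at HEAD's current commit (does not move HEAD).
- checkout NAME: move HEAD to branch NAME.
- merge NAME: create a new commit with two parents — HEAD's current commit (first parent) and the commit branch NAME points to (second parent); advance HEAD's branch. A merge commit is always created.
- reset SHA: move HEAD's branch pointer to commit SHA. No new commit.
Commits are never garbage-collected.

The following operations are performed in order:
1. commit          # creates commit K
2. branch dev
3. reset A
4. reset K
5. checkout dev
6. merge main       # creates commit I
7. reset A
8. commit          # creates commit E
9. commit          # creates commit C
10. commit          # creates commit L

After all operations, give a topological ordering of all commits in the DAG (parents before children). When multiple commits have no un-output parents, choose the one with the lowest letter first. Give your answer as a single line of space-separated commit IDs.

Answer: A E C K I L

Derivation:
After op 1 (commit): HEAD=main@K [main=K]
After op 2 (branch): HEAD=main@K [dev=K main=K]
After op 3 (reset): HEAD=main@A [dev=K main=A]
After op 4 (reset): HEAD=main@K [dev=K main=K]
After op 5 (checkout): HEAD=dev@K [dev=K main=K]
After op 6 (merge): HEAD=dev@I [dev=I main=K]
After op 7 (reset): HEAD=dev@A [dev=A main=K]
After op 8 (commit): HEAD=dev@E [dev=E main=K]
After op 9 (commit): HEAD=dev@C [dev=C main=K]
After op 10 (commit): HEAD=dev@L [dev=L main=K]
commit A: parents=[]
commit C: parents=['E']
commit E: parents=['A']
commit I: parents=['K', 'K']
commit K: parents=['A']
commit L: parents=['C']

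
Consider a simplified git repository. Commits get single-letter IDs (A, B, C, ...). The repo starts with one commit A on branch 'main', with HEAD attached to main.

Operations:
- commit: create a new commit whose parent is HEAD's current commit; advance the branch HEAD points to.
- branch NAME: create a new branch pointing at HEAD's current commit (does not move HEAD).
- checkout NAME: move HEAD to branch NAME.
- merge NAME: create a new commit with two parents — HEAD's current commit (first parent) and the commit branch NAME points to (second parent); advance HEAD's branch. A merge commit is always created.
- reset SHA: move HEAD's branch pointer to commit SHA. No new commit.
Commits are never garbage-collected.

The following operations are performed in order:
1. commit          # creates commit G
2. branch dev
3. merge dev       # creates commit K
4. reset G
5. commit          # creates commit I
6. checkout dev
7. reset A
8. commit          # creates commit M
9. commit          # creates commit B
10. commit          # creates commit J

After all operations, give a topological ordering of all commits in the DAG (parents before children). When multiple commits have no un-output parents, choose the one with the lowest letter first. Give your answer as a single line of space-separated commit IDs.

Answer: A G I K M B J

Derivation:
After op 1 (commit): HEAD=main@G [main=G]
After op 2 (branch): HEAD=main@G [dev=G main=G]
After op 3 (merge): HEAD=main@K [dev=G main=K]
After op 4 (reset): HEAD=main@G [dev=G main=G]
After op 5 (commit): HEAD=main@I [dev=G main=I]
After op 6 (checkout): HEAD=dev@G [dev=G main=I]
After op 7 (reset): HEAD=dev@A [dev=A main=I]
After op 8 (commit): HEAD=dev@M [dev=M main=I]
After op 9 (commit): HEAD=dev@B [dev=B main=I]
After op 10 (commit): HEAD=dev@J [dev=J main=I]
commit A: parents=[]
commit B: parents=['M']
commit G: parents=['A']
commit I: parents=['G']
commit J: parents=['B']
commit K: parents=['G', 'G']
commit M: parents=['A']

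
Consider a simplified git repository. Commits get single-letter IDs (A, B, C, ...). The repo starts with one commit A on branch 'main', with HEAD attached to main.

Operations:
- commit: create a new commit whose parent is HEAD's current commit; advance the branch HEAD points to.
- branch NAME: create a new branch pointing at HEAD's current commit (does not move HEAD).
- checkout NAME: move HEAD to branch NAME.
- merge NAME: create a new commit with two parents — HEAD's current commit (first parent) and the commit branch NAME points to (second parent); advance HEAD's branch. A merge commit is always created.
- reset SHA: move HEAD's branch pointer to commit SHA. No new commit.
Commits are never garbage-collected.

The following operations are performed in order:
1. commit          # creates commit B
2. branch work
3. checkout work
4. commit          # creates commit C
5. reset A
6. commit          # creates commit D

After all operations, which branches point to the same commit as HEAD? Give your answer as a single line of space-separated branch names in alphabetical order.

After op 1 (commit): HEAD=main@B [main=B]
After op 2 (branch): HEAD=main@B [main=B work=B]
After op 3 (checkout): HEAD=work@B [main=B work=B]
After op 4 (commit): HEAD=work@C [main=B work=C]
After op 5 (reset): HEAD=work@A [main=B work=A]
After op 6 (commit): HEAD=work@D [main=B work=D]

Answer: work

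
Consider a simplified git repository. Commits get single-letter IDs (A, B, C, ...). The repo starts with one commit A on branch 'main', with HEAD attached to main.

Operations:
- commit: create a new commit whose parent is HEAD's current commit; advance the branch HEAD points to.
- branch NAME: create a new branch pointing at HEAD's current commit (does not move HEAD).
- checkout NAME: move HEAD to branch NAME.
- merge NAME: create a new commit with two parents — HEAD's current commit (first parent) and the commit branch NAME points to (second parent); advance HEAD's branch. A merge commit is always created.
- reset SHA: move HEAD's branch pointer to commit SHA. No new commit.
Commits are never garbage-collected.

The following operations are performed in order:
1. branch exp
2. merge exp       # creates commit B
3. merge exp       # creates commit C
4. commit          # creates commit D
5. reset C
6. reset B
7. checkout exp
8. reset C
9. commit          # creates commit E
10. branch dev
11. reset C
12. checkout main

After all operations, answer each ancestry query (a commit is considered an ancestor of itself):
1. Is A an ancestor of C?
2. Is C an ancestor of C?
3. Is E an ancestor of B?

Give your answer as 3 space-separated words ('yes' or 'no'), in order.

Answer: yes yes no

Derivation:
After op 1 (branch): HEAD=main@A [exp=A main=A]
After op 2 (merge): HEAD=main@B [exp=A main=B]
After op 3 (merge): HEAD=main@C [exp=A main=C]
After op 4 (commit): HEAD=main@D [exp=A main=D]
After op 5 (reset): HEAD=main@C [exp=A main=C]
After op 6 (reset): HEAD=main@B [exp=A main=B]
After op 7 (checkout): HEAD=exp@A [exp=A main=B]
After op 8 (reset): HEAD=exp@C [exp=C main=B]
After op 9 (commit): HEAD=exp@E [exp=E main=B]
After op 10 (branch): HEAD=exp@E [dev=E exp=E main=B]
After op 11 (reset): HEAD=exp@C [dev=E exp=C main=B]
After op 12 (checkout): HEAD=main@B [dev=E exp=C main=B]
ancestors(C) = {A,B,C}; A in? yes
ancestors(C) = {A,B,C}; C in? yes
ancestors(B) = {A,B}; E in? no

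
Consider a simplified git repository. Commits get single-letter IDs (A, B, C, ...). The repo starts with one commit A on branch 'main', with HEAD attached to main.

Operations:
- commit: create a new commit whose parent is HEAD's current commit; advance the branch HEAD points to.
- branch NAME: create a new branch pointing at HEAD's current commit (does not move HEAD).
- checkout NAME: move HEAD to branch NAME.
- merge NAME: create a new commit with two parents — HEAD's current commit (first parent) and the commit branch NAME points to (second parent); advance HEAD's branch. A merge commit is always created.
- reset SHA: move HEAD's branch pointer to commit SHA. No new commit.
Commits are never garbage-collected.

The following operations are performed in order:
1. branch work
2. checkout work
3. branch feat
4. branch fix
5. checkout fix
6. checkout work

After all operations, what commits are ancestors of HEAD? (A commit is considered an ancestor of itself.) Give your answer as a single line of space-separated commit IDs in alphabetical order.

After op 1 (branch): HEAD=main@A [main=A work=A]
After op 2 (checkout): HEAD=work@A [main=A work=A]
After op 3 (branch): HEAD=work@A [feat=A main=A work=A]
After op 4 (branch): HEAD=work@A [feat=A fix=A main=A work=A]
After op 5 (checkout): HEAD=fix@A [feat=A fix=A main=A work=A]
After op 6 (checkout): HEAD=work@A [feat=A fix=A main=A work=A]

Answer: A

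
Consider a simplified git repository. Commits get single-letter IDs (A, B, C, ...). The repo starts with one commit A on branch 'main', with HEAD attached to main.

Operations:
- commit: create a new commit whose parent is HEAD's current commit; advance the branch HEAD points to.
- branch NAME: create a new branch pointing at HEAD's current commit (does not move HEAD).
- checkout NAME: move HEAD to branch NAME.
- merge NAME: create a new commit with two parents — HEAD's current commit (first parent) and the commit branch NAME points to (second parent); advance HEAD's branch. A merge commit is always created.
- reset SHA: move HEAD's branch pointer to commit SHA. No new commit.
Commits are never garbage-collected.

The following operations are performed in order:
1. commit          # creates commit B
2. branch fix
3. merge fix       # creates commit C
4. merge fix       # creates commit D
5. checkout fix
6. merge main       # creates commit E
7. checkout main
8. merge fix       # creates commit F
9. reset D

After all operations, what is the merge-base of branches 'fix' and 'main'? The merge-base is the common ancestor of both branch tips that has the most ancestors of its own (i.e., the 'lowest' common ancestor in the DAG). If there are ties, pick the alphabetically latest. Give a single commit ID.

After op 1 (commit): HEAD=main@B [main=B]
After op 2 (branch): HEAD=main@B [fix=B main=B]
After op 3 (merge): HEAD=main@C [fix=B main=C]
After op 4 (merge): HEAD=main@D [fix=B main=D]
After op 5 (checkout): HEAD=fix@B [fix=B main=D]
After op 6 (merge): HEAD=fix@E [fix=E main=D]
After op 7 (checkout): HEAD=main@D [fix=E main=D]
After op 8 (merge): HEAD=main@F [fix=E main=F]
After op 9 (reset): HEAD=main@D [fix=E main=D]
ancestors(fix=E): ['A', 'B', 'C', 'D', 'E']
ancestors(main=D): ['A', 'B', 'C', 'D']
common: ['A', 'B', 'C', 'D']

Answer: D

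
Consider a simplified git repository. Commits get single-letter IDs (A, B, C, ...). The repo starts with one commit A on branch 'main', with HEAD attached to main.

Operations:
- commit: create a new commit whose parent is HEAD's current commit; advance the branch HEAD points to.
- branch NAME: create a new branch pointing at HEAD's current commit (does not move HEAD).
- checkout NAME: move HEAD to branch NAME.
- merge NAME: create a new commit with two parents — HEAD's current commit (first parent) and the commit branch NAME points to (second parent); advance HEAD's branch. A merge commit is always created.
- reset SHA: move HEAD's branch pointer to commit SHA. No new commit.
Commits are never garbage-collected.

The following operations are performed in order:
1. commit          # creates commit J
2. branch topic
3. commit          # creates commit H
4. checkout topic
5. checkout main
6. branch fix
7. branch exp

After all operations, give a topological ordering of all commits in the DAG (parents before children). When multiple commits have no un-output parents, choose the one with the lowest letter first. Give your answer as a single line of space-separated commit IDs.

Answer: A J H

Derivation:
After op 1 (commit): HEAD=main@J [main=J]
After op 2 (branch): HEAD=main@J [main=J topic=J]
After op 3 (commit): HEAD=main@H [main=H topic=J]
After op 4 (checkout): HEAD=topic@J [main=H topic=J]
After op 5 (checkout): HEAD=main@H [main=H topic=J]
After op 6 (branch): HEAD=main@H [fix=H main=H topic=J]
After op 7 (branch): HEAD=main@H [exp=H fix=H main=H topic=J]
commit A: parents=[]
commit H: parents=['J']
commit J: parents=['A']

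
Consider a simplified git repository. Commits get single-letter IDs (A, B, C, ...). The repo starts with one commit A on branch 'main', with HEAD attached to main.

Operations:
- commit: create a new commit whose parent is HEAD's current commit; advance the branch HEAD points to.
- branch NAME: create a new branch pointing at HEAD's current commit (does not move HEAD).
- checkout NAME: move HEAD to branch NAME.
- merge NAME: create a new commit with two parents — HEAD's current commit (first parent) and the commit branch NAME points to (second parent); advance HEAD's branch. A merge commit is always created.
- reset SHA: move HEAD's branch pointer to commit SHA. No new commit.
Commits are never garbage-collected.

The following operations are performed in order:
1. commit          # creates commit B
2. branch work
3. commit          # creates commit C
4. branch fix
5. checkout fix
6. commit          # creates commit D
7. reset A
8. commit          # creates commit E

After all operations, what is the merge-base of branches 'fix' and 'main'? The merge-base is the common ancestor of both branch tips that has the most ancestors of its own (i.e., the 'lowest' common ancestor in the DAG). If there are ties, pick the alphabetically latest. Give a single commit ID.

After op 1 (commit): HEAD=main@B [main=B]
After op 2 (branch): HEAD=main@B [main=B work=B]
After op 3 (commit): HEAD=main@C [main=C work=B]
After op 4 (branch): HEAD=main@C [fix=C main=C work=B]
After op 5 (checkout): HEAD=fix@C [fix=C main=C work=B]
After op 6 (commit): HEAD=fix@D [fix=D main=C work=B]
After op 7 (reset): HEAD=fix@A [fix=A main=C work=B]
After op 8 (commit): HEAD=fix@E [fix=E main=C work=B]
ancestors(fix=E): ['A', 'E']
ancestors(main=C): ['A', 'B', 'C']
common: ['A']

Answer: A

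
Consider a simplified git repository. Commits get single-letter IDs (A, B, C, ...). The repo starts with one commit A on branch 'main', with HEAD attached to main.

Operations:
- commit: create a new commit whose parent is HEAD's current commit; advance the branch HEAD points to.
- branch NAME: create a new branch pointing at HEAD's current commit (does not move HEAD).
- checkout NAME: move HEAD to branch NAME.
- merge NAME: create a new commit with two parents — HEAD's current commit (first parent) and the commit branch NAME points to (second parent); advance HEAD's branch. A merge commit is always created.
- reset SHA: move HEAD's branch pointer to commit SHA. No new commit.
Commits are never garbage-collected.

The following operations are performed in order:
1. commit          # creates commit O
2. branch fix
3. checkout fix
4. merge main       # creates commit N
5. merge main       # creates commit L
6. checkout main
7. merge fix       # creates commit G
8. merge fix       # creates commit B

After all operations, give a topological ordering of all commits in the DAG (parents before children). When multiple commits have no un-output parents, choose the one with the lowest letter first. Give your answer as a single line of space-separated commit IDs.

Answer: A O N L G B

Derivation:
After op 1 (commit): HEAD=main@O [main=O]
After op 2 (branch): HEAD=main@O [fix=O main=O]
After op 3 (checkout): HEAD=fix@O [fix=O main=O]
After op 4 (merge): HEAD=fix@N [fix=N main=O]
After op 5 (merge): HEAD=fix@L [fix=L main=O]
After op 6 (checkout): HEAD=main@O [fix=L main=O]
After op 7 (merge): HEAD=main@G [fix=L main=G]
After op 8 (merge): HEAD=main@B [fix=L main=B]
commit A: parents=[]
commit B: parents=['G', 'L']
commit G: parents=['O', 'L']
commit L: parents=['N', 'O']
commit N: parents=['O', 'O']
commit O: parents=['A']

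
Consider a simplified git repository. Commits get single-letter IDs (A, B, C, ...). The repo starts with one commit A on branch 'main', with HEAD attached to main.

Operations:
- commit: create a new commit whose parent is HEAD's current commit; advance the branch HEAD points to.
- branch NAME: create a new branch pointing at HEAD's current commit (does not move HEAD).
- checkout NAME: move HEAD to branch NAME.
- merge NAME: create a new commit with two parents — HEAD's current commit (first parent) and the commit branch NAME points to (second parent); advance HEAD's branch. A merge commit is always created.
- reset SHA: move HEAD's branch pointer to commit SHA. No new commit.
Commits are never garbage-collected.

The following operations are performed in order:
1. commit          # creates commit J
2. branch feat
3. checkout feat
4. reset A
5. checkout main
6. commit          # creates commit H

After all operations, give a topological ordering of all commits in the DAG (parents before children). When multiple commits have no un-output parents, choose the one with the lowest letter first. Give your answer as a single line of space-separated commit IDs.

Answer: A J H

Derivation:
After op 1 (commit): HEAD=main@J [main=J]
After op 2 (branch): HEAD=main@J [feat=J main=J]
After op 3 (checkout): HEAD=feat@J [feat=J main=J]
After op 4 (reset): HEAD=feat@A [feat=A main=J]
After op 5 (checkout): HEAD=main@J [feat=A main=J]
After op 6 (commit): HEAD=main@H [feat=A main=H]
commit A: parents=[]
commit H: parents=['J']
commit J: parents=['A']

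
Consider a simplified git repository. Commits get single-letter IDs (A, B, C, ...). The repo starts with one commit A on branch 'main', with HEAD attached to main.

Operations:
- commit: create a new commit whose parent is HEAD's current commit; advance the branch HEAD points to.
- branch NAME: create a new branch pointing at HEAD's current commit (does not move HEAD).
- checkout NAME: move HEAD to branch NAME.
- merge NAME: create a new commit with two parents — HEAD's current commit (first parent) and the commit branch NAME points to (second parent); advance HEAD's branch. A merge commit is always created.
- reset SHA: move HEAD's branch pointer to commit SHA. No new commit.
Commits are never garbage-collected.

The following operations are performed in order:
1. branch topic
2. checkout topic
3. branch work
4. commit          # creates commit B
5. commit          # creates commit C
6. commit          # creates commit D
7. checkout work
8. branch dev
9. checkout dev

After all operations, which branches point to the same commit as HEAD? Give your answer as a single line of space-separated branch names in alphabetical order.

Answer: dev main work

Derivation:
After op 1 (branch): HEAD=main@A [main=A topic=A]
After op 2 (checkout): HEAD=topic@A [main=A topic=A]
After op 3 (branch): HEAD=topic@A [main=A topic=A work=A]
After op 4 (commit): HEAD=topic@B [main=A topic=B work=A]
After op 5 (commit): HEAD=topic@C [main=A topic=C work=A]
After op 6 (commit): HEAD=topic@D [main=A topic=D work=A]
After op 7 (checkout): HEAD=work@A [main=A topic=D work=A]
After op 8 (branch): HEAD=work@A [dev=A main=A topic=D work=A]
After op 9 (checkout): HEAD=dev@A [dev=A main=A topic=D work=A]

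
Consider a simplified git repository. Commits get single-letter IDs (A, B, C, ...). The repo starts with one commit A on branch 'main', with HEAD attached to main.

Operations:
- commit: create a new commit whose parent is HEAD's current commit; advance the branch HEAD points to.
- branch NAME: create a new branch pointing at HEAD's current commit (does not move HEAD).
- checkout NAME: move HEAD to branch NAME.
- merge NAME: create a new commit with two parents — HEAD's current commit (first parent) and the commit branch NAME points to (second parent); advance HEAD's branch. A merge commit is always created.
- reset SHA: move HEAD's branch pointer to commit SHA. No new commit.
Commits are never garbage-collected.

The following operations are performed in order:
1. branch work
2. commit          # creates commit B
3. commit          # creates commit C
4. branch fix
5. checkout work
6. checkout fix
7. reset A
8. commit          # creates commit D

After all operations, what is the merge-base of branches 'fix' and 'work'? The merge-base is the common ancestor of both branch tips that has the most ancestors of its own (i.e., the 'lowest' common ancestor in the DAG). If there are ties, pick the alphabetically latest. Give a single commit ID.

Answer: A

Derivation:
After op 1 (branch): HEAD=main@A [main=A work=A]
After op 2 (commit): HEAD=main@B [main=B work=A]
After op 3 (commit): HEAD=main@C [main=C work=A]
After op 4 (branch): HEAD=main@C [fix=C main=C work=A]
After op 5 (checkout): HEAD=work@A [fix=C main=C work=A]
After op 6 (checkout): HEAD=fix@C [fix=C main=C work=A]
After op 7 (reset): HEAD=fix@A [fix=A main=C work=A]
After op 8 (commit): HEAD=fix@D [fix=D main=C work=A]
ancestors(fix=D): ['A', 'D']
ancestors(work=A): ['A']
common: ['A']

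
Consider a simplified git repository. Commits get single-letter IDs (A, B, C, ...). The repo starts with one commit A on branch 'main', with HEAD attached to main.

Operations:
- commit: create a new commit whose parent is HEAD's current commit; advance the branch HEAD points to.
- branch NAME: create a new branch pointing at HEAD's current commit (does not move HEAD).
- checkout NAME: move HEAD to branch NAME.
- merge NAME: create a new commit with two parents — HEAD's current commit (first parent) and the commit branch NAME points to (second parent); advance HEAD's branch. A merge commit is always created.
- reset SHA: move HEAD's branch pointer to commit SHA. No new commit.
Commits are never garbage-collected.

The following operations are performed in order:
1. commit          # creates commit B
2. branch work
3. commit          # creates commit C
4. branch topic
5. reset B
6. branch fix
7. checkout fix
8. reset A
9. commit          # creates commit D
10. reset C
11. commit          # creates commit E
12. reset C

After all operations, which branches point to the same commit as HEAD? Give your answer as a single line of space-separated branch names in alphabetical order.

After op 1 (commit): HEAD=main@B [main=B]
After op 2 (branch): HEAD=main@B [main=B work=B]
After op 3 (commit): HEAD=main@C [main=C work=B]
After op 4 (branch): HEAD=main@C [main=C topic=C work=B]
After op 5 (reset): HEAD=main@B [main=B topic=C work=B]
After op 6 (branch): HEAD=main@B [fix=B main=B topic=C work=B]
After op 7 (checkout): HEAD=fix@B [fix=B main=B topic=C work=B]
After op 8 (reset): HEAD=fix@A [fix=A main=B topic=C work=B]
After op 9 (commit): HEAD=fix@D [fix=D main=B topic=C work=B]
After op 10 (reset): HEAD=fix@C [fix=C main=B topic=C work=B]
After op 11 (commit): HEAD=fix@E [fix=E main=B topic=C work=B]
After op 12 (reset): HEAD=fix@C [fix=C main=B topic=C work=B]

Answer: fix topic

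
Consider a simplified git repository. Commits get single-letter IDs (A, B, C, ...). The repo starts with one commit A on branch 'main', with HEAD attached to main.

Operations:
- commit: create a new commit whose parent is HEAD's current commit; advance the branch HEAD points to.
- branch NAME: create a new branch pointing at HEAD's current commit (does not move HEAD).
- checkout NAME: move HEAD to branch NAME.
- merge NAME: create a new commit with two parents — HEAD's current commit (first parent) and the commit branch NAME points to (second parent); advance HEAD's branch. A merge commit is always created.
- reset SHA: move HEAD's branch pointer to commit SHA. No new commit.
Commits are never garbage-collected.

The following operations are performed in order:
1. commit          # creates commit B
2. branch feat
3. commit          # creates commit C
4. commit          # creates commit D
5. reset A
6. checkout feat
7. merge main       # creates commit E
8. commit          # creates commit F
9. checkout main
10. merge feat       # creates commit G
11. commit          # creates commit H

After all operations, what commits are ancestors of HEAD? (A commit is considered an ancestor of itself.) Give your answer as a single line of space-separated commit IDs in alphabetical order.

After op 1 (commit): HEAD=main@B [main=B]
After op 2 (branch): HEAD=main@B [feat=B main=B]
After op 3 (commit): HEAD=main@C [feat=B main=C]
After op 4 (commit): HEAD=main@D [feat=B main=D]
After op 5 (reset): HEAD=main@A [feat=B main=A]
After op 6 (checkout): HEAD=feat@B [feat=B main=A]
After op 7 (merge): HEAD=feat@E [feat=E main=A]
After op 8 (commit): HEAD=feat@F [feat=F main=A]
After op 9 (checkout): HEAD=main@A [feat=F main=A]
After op 10 (merge): HEAD=main@G [feat=F main=G]
After op 11 (commit): HEAD=main@H [feat=F main=H]

Answer: A B E F G H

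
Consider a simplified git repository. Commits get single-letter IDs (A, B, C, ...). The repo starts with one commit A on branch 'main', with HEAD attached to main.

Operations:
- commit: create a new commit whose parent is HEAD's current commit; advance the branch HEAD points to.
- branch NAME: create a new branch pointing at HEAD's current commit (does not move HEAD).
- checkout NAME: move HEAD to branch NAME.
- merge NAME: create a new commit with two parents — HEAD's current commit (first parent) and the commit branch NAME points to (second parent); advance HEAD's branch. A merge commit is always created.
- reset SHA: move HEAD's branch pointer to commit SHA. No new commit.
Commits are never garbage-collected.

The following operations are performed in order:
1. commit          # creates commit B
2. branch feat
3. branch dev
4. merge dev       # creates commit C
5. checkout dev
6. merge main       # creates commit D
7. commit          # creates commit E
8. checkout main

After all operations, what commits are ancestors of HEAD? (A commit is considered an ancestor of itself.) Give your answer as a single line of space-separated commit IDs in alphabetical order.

After op 1 (commit): HEAD=main@B [main=B]
After op 2 (branch): HEAD=main@B [feat=B main=B]
After op 3 (branch): HEAD=main@B [dev=B feat=B main=B]
After op 4 (merge): HEAD=main@C [dev=B feat=B main=C]
After op 5 (checkout): HEAD=dev@B [dev=B feat=B main=C]
After op 6 (merge): HEAD=dev@D [dev=D feat=B main=C]
After op 7 (commit): HEAD=dev@E [dev=E feat=B main=C]
After op 8 (checkout): HEAD=main@C [dev=E feat=B main=C]

Answer: A B C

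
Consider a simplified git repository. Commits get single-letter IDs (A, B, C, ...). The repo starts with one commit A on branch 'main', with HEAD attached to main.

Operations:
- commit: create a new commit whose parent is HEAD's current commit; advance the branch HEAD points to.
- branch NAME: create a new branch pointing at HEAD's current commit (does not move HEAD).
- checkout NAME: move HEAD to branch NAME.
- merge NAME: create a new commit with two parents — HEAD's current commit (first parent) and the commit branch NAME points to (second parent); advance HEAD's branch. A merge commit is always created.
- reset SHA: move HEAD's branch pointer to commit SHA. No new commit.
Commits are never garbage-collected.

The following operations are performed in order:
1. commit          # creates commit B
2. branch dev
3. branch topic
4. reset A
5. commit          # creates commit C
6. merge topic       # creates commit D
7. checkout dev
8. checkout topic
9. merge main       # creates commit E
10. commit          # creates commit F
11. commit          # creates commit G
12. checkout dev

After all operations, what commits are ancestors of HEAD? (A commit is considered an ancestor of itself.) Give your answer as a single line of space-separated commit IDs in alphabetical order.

Answer: A B

Derivation:
After op 1 (commit): HEAD=main@B [main=B]
After op 2 (branch): HEAD=main@B [dev=B main=B]
After op 3 (branch): HEAD=main@B [dev=B main=B topic=B]
After op 4 (reset): HEAD=main@A [dev=B main=A topic=B]
After op 5 (commit): HEAD=main@C [dev=B main=C topic=B]
After op 6 (merge): HEAD=main@D [dev=B main=D topic=B]
After op 7 (checkout): HEAD=dev@B [dev=B main=D topic=B]
After op 8 (checkout): HEAD=topic@B [dev=B main=D topic=B]
After op 9 (merge): HEAD=topic@E [dev=B main=D topic=E]
After op 10 (commit): HEAD=topic@F [dev=B main=D topic=F]
After op 11 (commit): HEAD=topic@G [dev=B main=D topic=G]
After op 12 (checkout): HEAD=dev@B [dev=B main=D topic=G]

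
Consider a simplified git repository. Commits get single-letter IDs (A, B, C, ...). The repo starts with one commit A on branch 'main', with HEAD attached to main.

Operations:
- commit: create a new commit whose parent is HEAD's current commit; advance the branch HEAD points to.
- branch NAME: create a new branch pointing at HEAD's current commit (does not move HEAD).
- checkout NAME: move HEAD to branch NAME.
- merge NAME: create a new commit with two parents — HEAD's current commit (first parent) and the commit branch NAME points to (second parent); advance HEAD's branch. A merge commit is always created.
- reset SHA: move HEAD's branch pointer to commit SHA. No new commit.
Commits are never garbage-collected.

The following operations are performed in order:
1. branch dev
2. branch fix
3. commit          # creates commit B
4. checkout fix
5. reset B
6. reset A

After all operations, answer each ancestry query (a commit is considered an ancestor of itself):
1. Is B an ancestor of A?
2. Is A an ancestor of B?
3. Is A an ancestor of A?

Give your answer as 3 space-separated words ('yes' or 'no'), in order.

After op 1 (branch): HEAD=main@A [dev=A main=A]
After op 2 (branch): HEAD=main@A [dev=A fix=A main=A]
After op 3 (commit): HEAD=main@B [dev=A fix=A main=B]
After op 4 (checkout): HEAD=fix@A [dev=A fix=A main=B]
After op 5 (reset): HEAD=fix@B [dev=A fix=B main=B]
After op 6 (reset): HEAD=fix@A [dev=A fix=A main=B]
ancestors(A) = {A}; B in? no
ancestors(B) = {A,B}; A in? yes
ancestors(A) = {A}; A in? yes

Answer: no yes yes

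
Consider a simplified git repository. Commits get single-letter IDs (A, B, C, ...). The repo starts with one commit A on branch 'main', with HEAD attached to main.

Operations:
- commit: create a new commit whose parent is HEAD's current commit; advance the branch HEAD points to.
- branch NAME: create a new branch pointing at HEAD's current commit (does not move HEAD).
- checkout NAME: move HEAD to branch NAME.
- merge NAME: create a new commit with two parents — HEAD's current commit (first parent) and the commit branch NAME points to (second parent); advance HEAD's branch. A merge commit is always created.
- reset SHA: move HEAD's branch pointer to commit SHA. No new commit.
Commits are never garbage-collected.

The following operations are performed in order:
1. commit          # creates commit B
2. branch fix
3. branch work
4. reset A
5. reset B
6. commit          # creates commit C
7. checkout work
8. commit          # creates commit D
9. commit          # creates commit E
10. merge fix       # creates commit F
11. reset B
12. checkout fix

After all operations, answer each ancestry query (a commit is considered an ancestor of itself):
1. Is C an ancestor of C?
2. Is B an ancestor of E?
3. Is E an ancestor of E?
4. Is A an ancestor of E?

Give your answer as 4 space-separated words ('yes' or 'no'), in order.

After op 1 (commit): HEAD=main@B [main=B]
After op 2 (branch): HEAD=main@B [fix=B main=B]
After op 3 (branch): HEAD=main@B [fix=B main=B work=B]
After op 4 (reset): HEAD=main@A [fix=B main=A work=B]
After op 5 (reset): HEAD=main@B [fix=B main=B work=B]
After op 6 (commit): HEAD=main@C [fix=B main=C work=B]
After op 7 (checkout): HEAD=work@B [fix=B main=C work=B]
After op 8 (commit): HEAD=work@D [fix=B main=C work=D]
After op 9 (commit): HEAD=work@E [fix=B main=C work=E]
After op 10 (merge): HEAD=work@F [fix=B main=C work=F]
After op 11 (reset): HEAD=work@B [fix=B main=C work=B]
After op 12 (checkout): HEAD=fix@B [fix=B main=C work=B]
ancestors(C) = {A,B,C}; C in? yes
ancestors(E) = {A,B,D,E}; B in? yes
ancestors(E) = {A,B,D,E}; E in? yes
ancestors(E) = {A,B,D,E}; A in? yes

Answer: yes yes yes yes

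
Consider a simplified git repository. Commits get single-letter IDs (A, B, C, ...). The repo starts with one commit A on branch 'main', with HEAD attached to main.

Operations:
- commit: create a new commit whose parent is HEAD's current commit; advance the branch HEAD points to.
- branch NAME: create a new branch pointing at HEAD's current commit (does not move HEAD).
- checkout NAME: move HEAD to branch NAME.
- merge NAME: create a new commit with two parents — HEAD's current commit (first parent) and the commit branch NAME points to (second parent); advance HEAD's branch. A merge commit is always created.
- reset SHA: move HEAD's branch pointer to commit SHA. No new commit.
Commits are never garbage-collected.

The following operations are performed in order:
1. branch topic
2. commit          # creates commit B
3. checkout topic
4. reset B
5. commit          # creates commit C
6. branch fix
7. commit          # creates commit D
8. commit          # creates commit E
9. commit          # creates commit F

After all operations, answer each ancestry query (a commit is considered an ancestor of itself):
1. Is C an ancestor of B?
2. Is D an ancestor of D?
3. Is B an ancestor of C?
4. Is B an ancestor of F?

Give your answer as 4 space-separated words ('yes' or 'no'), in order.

After op 1 (branch): HEAD=main@A [main=A topic=A]
After op 2 (commit): HEAD=main@B [main=B topic=A]
After op 3 (checkout): HEAD=topic@A [main=B topic=A]
After op 4 (reset): HEAD=topic@B [main=B topic=B]
After op 5 (commit): HEAD=topic@C [main=B topic=C]
After op 6 (branch): HEAD=topic@C [fix=C main=B topic=C]
After op 7 (commit): HEAD=topic@D [fix=C main=B topic=D]
After op 8 (commit): HEAD=topic@E [fix=C main=B topic=E]
After op 9 (commit): HEAD=topic@F [fix=C main=B topic=F]
ancestors(B) = {A,B}; C in? no
ancestors(D) = {A,B,C,D}; D in? yes
ancestors(C) = {A,B,C}; B in? yes
ancestors(F) = {A,B,C,D,E,F}; B in? yes

Answer: no yes yes yes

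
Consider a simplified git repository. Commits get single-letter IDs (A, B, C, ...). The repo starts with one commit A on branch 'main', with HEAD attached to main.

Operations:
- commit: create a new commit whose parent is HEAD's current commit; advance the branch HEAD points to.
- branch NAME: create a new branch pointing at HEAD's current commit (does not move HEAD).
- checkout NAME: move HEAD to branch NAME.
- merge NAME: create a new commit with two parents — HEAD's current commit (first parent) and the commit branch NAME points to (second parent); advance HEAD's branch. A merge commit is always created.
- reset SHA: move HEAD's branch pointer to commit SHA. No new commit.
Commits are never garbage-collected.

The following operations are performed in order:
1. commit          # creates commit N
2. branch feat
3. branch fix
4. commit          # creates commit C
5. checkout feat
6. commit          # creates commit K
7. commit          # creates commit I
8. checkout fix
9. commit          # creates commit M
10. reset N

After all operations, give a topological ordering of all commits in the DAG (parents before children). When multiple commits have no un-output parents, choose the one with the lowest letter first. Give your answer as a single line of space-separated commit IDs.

Answer: A N C K I M

Derivation:
After op 1 (commit): HEAD=main@N [main=N]
After op 2 (branch): HEAD=main@N [feat=N main=N]
After op 3 (branch): HEAD=main@N [feat=N fix=N main=N]
After op 4 (commit): HEAD=main@C [feat=N fix=N main=C]
After op 5 (checkout): HEAD=feat@N [feat=N fix=N main=C]
After op 6 (commit): HEAD=feat@K [feat=K fix=N main=C]
After op 7 (commit): HEAD=feat@I [feat=I fix=N main=C]
After op 8 (checkout): HEAD=fix@N [feat=I fix=N main=C]
After op 9 (commit): HEAD=fix@M [feat=I fix=M main=C]
After op 10 (reset): HEAD=fix@N [feat=I fix=N main=C]
commit A: parents=[]
commit C: parents=['N']
commit I: parents=['K']
commit K: parents=['N']
commit M: parents=['N']
commit N: parents=['A']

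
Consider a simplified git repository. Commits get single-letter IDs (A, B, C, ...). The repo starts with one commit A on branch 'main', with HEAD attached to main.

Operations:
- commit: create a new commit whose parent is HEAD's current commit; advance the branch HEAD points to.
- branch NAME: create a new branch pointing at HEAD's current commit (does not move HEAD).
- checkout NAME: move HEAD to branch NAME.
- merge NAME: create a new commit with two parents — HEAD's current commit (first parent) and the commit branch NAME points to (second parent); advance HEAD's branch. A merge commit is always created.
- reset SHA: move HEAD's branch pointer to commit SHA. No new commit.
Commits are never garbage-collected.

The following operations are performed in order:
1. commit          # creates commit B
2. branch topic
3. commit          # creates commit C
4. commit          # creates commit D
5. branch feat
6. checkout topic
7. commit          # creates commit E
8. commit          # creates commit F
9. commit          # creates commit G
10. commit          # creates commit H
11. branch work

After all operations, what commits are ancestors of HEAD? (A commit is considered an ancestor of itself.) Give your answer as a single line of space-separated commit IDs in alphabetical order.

Answer: A B E F G H

Derivation:
After op 1 (commit): HEAD=main@B [main=B]
After op 2 (branch): HEAD=main@B [main=B topic=B]
After op 3 (commit): HEAD=main@C [main=C topic=B]
After op 4 (commit): HEAD=main@D [main=D topic=B]
After op 5 (branch): HEAD=main@D [feat=D main=D topic=B]
After op 6 (checkout): HEAD=topic@B [feat=D main=D topic=B]
After op 7 (commit): HEAD=topic@E [feat=D main=D topic=E]
After op 8 (commit): HEAD=topic@F [feat=D main=D topic=F]
After op 9 (commit): HEAD=topic@G [feat=D main=D topic=G]
After op 10 (commit): HEAD=topic@H [feat=D main=D topic=H]
After op 11 (branch): HEAD=topic@H [feat=D main=D topic=H work=H]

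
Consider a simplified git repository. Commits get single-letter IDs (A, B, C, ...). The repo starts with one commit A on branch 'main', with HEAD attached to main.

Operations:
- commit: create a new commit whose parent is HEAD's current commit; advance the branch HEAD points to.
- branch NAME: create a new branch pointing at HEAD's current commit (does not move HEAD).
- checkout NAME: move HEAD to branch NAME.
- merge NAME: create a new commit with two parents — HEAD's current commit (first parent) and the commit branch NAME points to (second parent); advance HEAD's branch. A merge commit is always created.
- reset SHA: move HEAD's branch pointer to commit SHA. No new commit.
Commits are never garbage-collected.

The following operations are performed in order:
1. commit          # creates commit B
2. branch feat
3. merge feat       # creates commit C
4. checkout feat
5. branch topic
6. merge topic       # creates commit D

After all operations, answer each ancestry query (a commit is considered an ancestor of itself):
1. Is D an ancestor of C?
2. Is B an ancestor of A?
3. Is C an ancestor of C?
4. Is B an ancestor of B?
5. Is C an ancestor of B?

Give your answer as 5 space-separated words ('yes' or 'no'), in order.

After op 1 (commit): HEAD=main@B [main=B]
After op 2 (branch): HEAD=main@B [feat=B main=B]
After op 3 (merge): HEAD=main@C [feat=B main=C]
After op 4 (checkout): HEAD=feat@B [feat=B main=C]
After op 5 (branch): HEAD=feat@B [feat=B main=C topic=B]
After op 6 (merge): HEAD=feat@D [feat=D main=C topic=B]
ancestors(C) = {A,B,C}; D in? no
ancestors(A) = {A}; B in? no
ancestors(C) = {A,B,C}; C in? yes
ancestors(B) = {A,B}; B in? yes
ancestors(B) = {A,B}; C in? no

Answer: no no yes yes no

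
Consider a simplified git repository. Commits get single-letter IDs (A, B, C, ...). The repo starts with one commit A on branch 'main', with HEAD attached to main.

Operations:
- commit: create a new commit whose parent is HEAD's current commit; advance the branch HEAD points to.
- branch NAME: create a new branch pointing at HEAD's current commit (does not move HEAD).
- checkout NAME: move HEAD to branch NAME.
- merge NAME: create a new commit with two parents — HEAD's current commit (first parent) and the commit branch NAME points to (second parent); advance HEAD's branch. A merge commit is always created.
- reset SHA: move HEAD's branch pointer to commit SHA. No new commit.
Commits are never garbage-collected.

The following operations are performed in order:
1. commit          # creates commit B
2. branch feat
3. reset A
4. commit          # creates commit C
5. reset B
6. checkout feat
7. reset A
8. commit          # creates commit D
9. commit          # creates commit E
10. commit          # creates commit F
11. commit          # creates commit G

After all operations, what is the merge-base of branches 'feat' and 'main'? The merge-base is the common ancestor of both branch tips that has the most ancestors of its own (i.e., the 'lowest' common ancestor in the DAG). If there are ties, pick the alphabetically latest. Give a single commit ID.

After op 1 (commit): HEAD=main@B [main=B]
After op 2 (branch): HEAD=main@B [feat=B main=B]
After op 3 (reset): HEAD=main@A [feat=B main=A]
After op 4 (commit): HEAD=main@C [feat=B main=C]
After op 5 (reset): HEAD=main@B [feat=B main=B]
After op 6 (checkout): HEAD=feat@B [feat=B main=B]
After op 7 (reset): HEAD=feat@A [feat=A main=B]
After op 8 (commit): HEAD=feat@D [feat=D main=B]
After op 9 (commit): HEAD=feat@E [feat=E main=B]
After op 10 (commit): HEAD=feat@F [feat=F main=B]
After op 11 (commit): HEAD=feat@G [feat=G main=B]
ancestors(feat=G): ['A', 'D', 'E', 'F', 'G']
ancestors(main=B): ['A', 'B']
common: ['A']

Answer: A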